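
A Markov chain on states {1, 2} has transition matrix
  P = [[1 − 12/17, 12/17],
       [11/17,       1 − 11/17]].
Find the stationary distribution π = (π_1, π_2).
π_1 = 11/23, π_2 = 12/23

Solve πP = π with π_1 + π_2 = 1. From πP = π: π_1 · (1 − 12/17) + π_2 · 11/17 = π_1 ⇒ π_2 · 11/17 = π_1 · 12/17 ⇒ π_2/π_1 = (12/17)/(11/17) = 12/11. Together with π_1 + π_2 = 1:
  π_1 = (11/17)/(12/17 + 11/17) = (11/17)/(23/17) = 11/23,
  π_2 = (12/17)/(12/17 + 11/17) = (12/17)/(23/17) = 12/23.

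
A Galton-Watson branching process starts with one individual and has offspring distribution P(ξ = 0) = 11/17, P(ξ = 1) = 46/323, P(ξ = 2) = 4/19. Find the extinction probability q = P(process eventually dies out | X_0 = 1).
q = 1

Mean offspring μ = 0·11/17 + 1·46/323 + 2·4/19 = 182/323 ≤ 1. For μ ≤ 1 with offspring not concentrated at 1, the Galton-Watson process goes extinct almost surely, so q = 1.
(Algebraic check: The pgf is f(s) = 11/17 + 46/323·s + 4/19·s². The extinction probability q is the smallest fixed point of f in [0, 1]. Setting s = f(s):
  4/19·s² + (46/323 − 1)·s + 11/17 = 0
  4/19·s² − (11/17 + 4/19)·s + 11/17 = 0
which factors as (s − 1)·(4/19·s − 11/17) = 0, giving roots s = 1 and s = (11/17)/(4/19) = 209/68. Since 209/68 ≥ 1, the smallest root in [0, 1] is s = 1.)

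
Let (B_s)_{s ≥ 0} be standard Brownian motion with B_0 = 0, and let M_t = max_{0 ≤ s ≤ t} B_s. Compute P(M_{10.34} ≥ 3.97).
P(M_{10.34} ≥ 3.97) = 2·P(B_{10.34} ≥ 3.97) = 2(1 − Φ(3.97/√10.34)) ≈ 0.2170

By the reflection principle for Brownian motion, P(M_t ≥ a) = 2 · P(B_t ≥ a) for a ≥ 0. Since B_t ~ N(0, t), P(B_t ≥ 3.97) = 1 − Φ(3.97/√t) = 1 − Φ(3.97/√10.34) = 1 − Φ(1.2346). So
  P(M_{10.34} ≥ 3.97) = 2(1 − Φ(1.2346)) ≈ 0.2170.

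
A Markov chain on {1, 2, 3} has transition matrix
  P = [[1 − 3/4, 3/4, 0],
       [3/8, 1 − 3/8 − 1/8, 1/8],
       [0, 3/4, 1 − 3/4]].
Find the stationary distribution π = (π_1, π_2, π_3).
π = (3/10, 3/5, 1/10)

This is a birth-death chain on three states, which satisfies detailed balance: π_1 · P_{12} = π_2 · P_{21} and π_2 · P_{23} = π_3 · P_{32}.
From π_1 · 3/4 = π_2 · 3/8: π_2/π_1 = (3/4)/(3/8) = 2.
From π_2 · 1/8 = π_3 · 3/4: π_3/π_2 = (1/8)/(3/4) = 1/6.
Take π_1 proportional to 1; then unnormalized π = (1, 2, 1/3). Normalize by dividing by the sum 10/3:
  π = (3/10, 3/5, 1/10).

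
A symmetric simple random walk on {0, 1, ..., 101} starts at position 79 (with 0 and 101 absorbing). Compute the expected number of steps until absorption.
E[τ | X_0 = 79] = 1738

Let v_k = E[τ | X_0 = k]. Boundary: v_0 = v_101 = 0. Recurrence: v_k = 1 + (v_{k-1} + v_{k+1})/2 for 1 ≤ k ≤ 100. The particular solution to v_k − (v_{k-1} + v_{k+1})/2 = 1 is v_k = −k^2. Adding homogeneous solution A + B k and matching boundaries gives v_k = k (101 − k). Substituting k = 79: v_79 = 79 · 22 = 1738.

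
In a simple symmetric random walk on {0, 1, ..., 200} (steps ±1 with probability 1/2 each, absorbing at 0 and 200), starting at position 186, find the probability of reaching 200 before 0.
P(hit 200 before 0) = 186/200 = 93/100

Let u_k = P(hit 200 before 0 | start at k). Then u_0 = 0, u_200 = 1, and u_k = u_{k-1}/2 + u_{k+1}/2 for 1 ≤ k ≤ 199. This harmonic recurrence is solved by u_k = k/200, giving u_186 = 186/200 = 93/100.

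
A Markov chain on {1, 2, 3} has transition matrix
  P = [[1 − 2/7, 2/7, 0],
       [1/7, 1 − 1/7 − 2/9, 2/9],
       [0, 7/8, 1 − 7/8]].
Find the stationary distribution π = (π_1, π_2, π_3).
π = (63/221, 126/221, 32/221)

This is a birth-death chain on three states, which satisfies detailed balance: π_1 · P_{12} = π_2 · P_{21} and π_2 · P_{23} = π_3 · P_{32}.
From π_1 · 2/7 = π_2 · 1/7: π_2/π_1 = (2/7)/(1/7) = 2.
From π_2 · 2/9 = π_3 · 7/8: π_3/π_2 = (2/9)/(7/8) = 16/63.
Take π_1 proportional to 1; then unnormalized π = (1, 2, 32/63). Normalize by dividing by the sum 221/63:
  π = (63/221, 126/221, 32/221).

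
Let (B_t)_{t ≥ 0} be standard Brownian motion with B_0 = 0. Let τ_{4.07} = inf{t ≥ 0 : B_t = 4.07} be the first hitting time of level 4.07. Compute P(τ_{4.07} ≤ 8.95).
P(τ_{4.07} ≤ 8.95) = 2(1 − Φ(4.07/√8.95)) = 2(1 − Φ(1.3605)) ≈ 0.1737

By the reflection principle for standard BM, P(τ_b ≤ t) = 2 · P(B_t ≥ b). Since B_t ~ N(0, t), P(B_t ≥ 4.07) = 1 − Φ(4.07/√t) = 1 − Φ(4.07/√8.95) = 1 − Φ(1.3605) ≈ 0.08684. Doubling: P(τ_{4.07} ≤ 8.95) ≈ 2 · 0.08684 = 0.17368 ≈ 0.1737.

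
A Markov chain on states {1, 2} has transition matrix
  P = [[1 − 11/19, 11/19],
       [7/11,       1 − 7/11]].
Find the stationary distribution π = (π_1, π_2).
π_1 = 133/254, π_2 = 121/254

Solve πP = π with π_1 + π_2 = 1. From πP = π: π_1 · (1 − 11/19) + π_2 · 7/11 = π_1 ⇒ π_2 · 7/11 = π_1 · 11/19 ⇒ π_2/π_1 = (11/19)/(7/11) = 121/133. Together with π_1 + π_2 = 1:
  π_1 = (7/11)/(11/19 + 7/11) = (7/11)/(254/209) = 133/254,
  π_2 = (11/19)/(11/19 + 7/11) = (11/19)/(254/209) = 121/254.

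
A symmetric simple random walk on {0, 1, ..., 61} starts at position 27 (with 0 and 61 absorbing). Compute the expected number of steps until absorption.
E[τ | X_0 = 27] = 918

Let v_k = E[τ | X_0 = k]. Boundary: v_0 = v_61 = 0. Recurrence: v_k = 1 + (v_{k-1} + v_{k+1})/2 for 1 ≤ k ≤ 60. The particular solution to v_k − (v_{k-1} + v_{k+1})/2 = 1 is v_k = −k^2. Adding homogeneous solution A + B k and matching boundaries gives v_k = k (61 − k). Substituting k = 27: v_27 = 27 · 34 = 918.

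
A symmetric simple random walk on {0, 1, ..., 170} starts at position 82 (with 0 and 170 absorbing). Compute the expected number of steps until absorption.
E[τ | X_0 = 82] = 7216

Let v_k = E[τ | X_0 = k]. Boundary: v_0 = v_170 = 0. Recurrence: v_k = 1 + (v_{k-1} + v_{k+1})/2 for 1 ≤ k ≤ 169. The particular solution to v_k − (v_{k-1} + v_{k+1})/2 = 1 is v_k = −k^2. Adding homogeneous solution A + B k and matching boundaries gives v_k = k (170 − k). Substituting k = 82: v_82 = 82 · 88 = 7216.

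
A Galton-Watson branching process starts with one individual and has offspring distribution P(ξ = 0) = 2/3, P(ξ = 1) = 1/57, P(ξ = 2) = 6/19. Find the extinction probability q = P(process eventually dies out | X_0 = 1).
q = 1

Mean offspring μ = 0·2/3 + 1·1/57 + 2·6/19 = 37/57 ≤ 1. For μ ≤ 1 with offspring not concentrated at 1, the Galton-Watson process goes extinct almost surely, so q = 1.
(Algebraic check: The pgf is f(s) = 2/3 + 1/57·s + 6/19·s². The extinction probability q is the smallest fixed point of f in [0, 1]. Setting s = f(s):
  6/19·s² + (1/57 − 1)·s + 2/3 = 0
  6/19·s² − (2/3 + 6/19)·s + 2/3 = 0
which factors as (s − 1)·(6/19·s − 2/3) = 0, giving roots s = 1 and s = (2/3)/(6/19) = 19/9. Since 19/9 ≥ 1, the smallest root in [0, 1] is s = 1.)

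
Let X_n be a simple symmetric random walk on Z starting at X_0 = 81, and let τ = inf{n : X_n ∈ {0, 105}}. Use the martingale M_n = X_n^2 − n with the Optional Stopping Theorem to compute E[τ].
E[τ] = 1944

M_n = X_n^2 − n is a martingale (since E[X_{n+1}^2 | F_n] = X_n^2 + 1). By OST (τ has finite mean in a bounded region), E[M_τ] = E[M_0] = X_0^2 − 0 = 81^2 = 6561. Also E[M_τ] = E[X_τ^2] − E[τ]. The walk exits at 0 or 105, with P(hit 105 first) = 81/105, so E[X_τ^2] = 105^2 · 81/105 + 0 = 8505. Thus E[τ] = E[X_τ^2] − E[M_τ] = 8505 − 6561 = 1944 = 81(105 − 81) = 1944.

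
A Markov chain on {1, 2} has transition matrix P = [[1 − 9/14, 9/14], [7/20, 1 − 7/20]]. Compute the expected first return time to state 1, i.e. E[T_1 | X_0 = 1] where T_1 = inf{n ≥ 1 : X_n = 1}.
E[T_1 | X_0 = 1] = 1/π_1 = 139/49

For an irreducible recurrent Markov chain with stationary distribution π, E[T_i | X_0 = i] = 1/π_i (Kac's formula). Here π_1 = (7/20)/(9/14 + 7/20) = (7/20)/(139/140) = 49/139, so E[T_1 | X_0 = 1] = 1/π_1 = (9/14 + 7/20)/(7/20) = (139/140)/(7/20) = 139/49.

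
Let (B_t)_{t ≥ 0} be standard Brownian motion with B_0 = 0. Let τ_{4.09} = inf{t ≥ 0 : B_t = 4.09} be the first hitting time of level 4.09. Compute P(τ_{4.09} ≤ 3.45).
P(τ_{4.09} ≤ 3.45) = 2(1 − Φ(4.09/√3.45)) = 2(1 − Φ(2.2020)) ≈ 0.0277

By the reflection principle for standard BM, P(τ_b ≤ t) = 2 · P(B_t ≥ b). Since B_t ~ N(0, t), P(B_t ≥ 4.09) = 1 − Φ(4.09/√t) = 1 − Φ(4.09/√3.45) = 1 − Φ(2.2020) ≈ 0.01383. Doubling: P(τ_{4.09} ≤ 3.45) ≈ 2 · 0.01383 = 0.02766 ≈ 0.0277.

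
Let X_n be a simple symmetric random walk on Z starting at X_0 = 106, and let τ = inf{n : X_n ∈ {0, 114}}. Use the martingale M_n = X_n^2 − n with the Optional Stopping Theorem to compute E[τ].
E[τ] = 848

M_n = X_n^2 − n is a martingale (since E[X_{n+1}^2 | F_n] = X_n^2 + 1). By OST (τ has finite mean in a bounded region), E[M_τ] = E[M_0] = X_0^2 − 0 = 106^2 = 11236. Also E[M_τ] = E[X_τ^2] − E[τ]. The walk exits at 0 or 114, with P(hit 114 first) = 106/114, so E[X_τ^2] = 114^2 · 106/114 + 0 = 12084. Thus E[τ] = E[X_τ^2] − E[M_τ] = 12084 − 11236 = 848 = 106(114 − 106) = 848.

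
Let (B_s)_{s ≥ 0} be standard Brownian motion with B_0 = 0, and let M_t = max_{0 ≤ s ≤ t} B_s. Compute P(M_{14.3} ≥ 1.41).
P(M_{14.3} ≥ 1.41) = 2·P(B_{14.3} ≥ 1.41) = 2(1 − Φ(1.41/√14.3)) ≈ 0.7092

By the reflection principle for Brownian motion, P(M_t ≥ a) = 2 · P(B_t ≥ a) for a ≥ 0. Since B_t ~ N(0, t), P(B_t ≥ 1.41) = 1 − Φ(1.41/√t) = 1 − Φ(1.41/√14.3) = 1 − Φ(0.3729). So
  P(M_{14.3} ≥ 1.41) = 2(1 − Φ(0.3729)) ≈ 0.7092.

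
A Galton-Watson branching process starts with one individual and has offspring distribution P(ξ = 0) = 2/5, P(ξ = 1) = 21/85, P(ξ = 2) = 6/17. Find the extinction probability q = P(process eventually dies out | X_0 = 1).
q = 1

Mean offspring μ = 0·2/5 + 1·21/85 + 2·6/17 = 81/85 ≤ 1. For μ ≤ 1 with offspring not concentrated at 1, the Galton-Watson process goes extinct almost surely, so q = 1.
(Algebraic check: The pgf is f(s) = 2/5 + 21/85·s + 6/17·s². The extinction probability q is the smallest fixed point of f in [0, 1]. Setting s = f(s):
  6/17·s² + (21/85 − 1)·s + 2/5 = 0
  6/17·s² − (2/5 + 6/17)·s + 2/5 = 0
which factors as (s − 1)·(6/17·s − 2/5) = 0, giving roots s = 1 and s = (2/5)/(6/17) = 17/15. Since 17/15 ≥ 1, the smallest root in [0, 1] is s = 1.)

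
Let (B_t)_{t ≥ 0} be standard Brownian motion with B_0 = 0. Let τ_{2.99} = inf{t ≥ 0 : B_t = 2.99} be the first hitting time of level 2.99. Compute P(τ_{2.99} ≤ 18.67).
P(τ_{2.99} ≤ 18.67) = 2(1 − Φ(2.99/√18.67)) = 2(1 − Φ(0.6920)) ≈ 0.4889

By the reflection principle for standard BM, P(τ_b ≤ t) = 2 · P(B_t ≥ b). Since B_t ~ N(0, t), P(B_t ≥ 2.99) = 1 − Φ(2.99/√t) = 1 − Φ(2.99/√18.67) = 1 − Φ(0.6920) ≈ 0.24447. Doubling: P(τ_{2.99} ≤ 18.67) ≈ 2 · 0.24447 = 0.48894 ≈ 0.4889.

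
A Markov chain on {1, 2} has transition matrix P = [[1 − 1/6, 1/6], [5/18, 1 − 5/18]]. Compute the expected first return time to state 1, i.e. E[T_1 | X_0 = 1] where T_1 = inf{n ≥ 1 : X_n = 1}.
E[T_1 | X_0 = 1] = 1/π_1 = 8/5

For an irreducible recurrent Markov chain with stationary distribution π, E[T_i | X_0 = i] = 1/π_i (Kac's formula). Here π_1 = (5/18)/(1/6 + 5/18) = (5/18)/(4/9) = 5/8, so E[T_1 | X_0 = 1] = 1/π_1 = (1/6 + 5/18)/(5/18) = (4/9)/(5/18) = 8/5.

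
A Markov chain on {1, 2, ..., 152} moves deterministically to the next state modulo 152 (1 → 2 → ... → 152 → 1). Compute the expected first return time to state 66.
E[T_66 | X_0 = 66] = 152

The chain cycles deterministically, so starting at state 66 it returns in exactly 152 steps. Equivalently, the stationary distribution is uniform π_j = 1/152 for every state j, so by Kac's formula E[T_66] = 1/π_66 = 152.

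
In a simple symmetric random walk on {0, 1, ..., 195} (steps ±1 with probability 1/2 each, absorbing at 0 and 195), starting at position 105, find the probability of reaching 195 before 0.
P(hit 195 before 0) = 105/195 = 7/13

Let u_k = P(hit 195 before 0 | start at k). Then u_0 = 0, u_195 = 1, and u_k = u_{k-1}/2 + u_{k+1}/2 for 1 ≤ k ≤ 194. This harmonic recurrence is solved by u_k = k/195, giving u_105 = 105/195 = 7/13.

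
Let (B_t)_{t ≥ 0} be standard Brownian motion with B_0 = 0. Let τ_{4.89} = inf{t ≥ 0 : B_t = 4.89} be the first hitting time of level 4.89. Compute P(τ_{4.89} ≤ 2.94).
P(τ_{4.89} ≤ 2.94) = 2(1 − Φ(4.89/√2.94)) = 2(1 − Φ(2.8519)) ≈ 0.0043

By the reflection principle for standard BM, P(τ_b ≤ t) = 2 · P(B_t ≥ b). Since B_t ~ N(0, t), P(B_t ≥ 4.89) = 1 − Φ(4.89/√t) = 1 − Φ(4.89/√2.94) = 1 − Φ(2.8519) ≈ 0.00217. Doubling: P(τ_{4.89} ≤ 2.94) ≈ 2 · 0.00217 = 0.00434 ≈ 0.0043.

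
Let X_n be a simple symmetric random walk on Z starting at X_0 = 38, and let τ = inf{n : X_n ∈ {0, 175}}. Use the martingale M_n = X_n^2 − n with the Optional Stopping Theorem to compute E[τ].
E[τ] = 5206

M_n = X_n^2 − n is a martingale (since E[X_{n+1}^2 | F_n] = X_n^2 + 1). By OST (τ has finite mean in a bounded region), E[M_τ] = E[M_0] = X_0^2 − 0 = 38^2 = 1444. Also E[M_τ] = E[X_τ^2] − E[τ]. The walk exits at 0 or 175, with P(hit 175 first) = 38/175, so E[X_τ^2] = 175^2 · 38/175 + 0 = 6650. Thus E[τ] = E[X_τ^2] − E[M_τ] = 6650 − 1444 = 5206 = 38(175 − 38) = 5206.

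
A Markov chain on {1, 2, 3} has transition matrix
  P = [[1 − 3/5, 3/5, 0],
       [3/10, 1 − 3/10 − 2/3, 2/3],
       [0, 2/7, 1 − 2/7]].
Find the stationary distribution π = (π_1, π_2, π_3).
π = (3/23, 6/23, 14/23)

This is a birth-death chain on three states, which satisfies detailed balance: π_1 · P_{12} = π_2 · P_{21} and π_2 · P_{23} = π_3 · P_{32}.
From π_1 · 3/5 = π_2 · 3/10: π_2/π_1 = (3/5)/(3/10) = 2.
From π_2 · 2/3 = π_3 · 2/7: π_3/π_2 = (2/3)/(2/7) = 7/3.
Take π_1 proportional to 1; then unnormalized π = (1, 2, 14/3). Normalize by dividing by the sum 23/3:
  π = (3/23, 6/23, 14/23).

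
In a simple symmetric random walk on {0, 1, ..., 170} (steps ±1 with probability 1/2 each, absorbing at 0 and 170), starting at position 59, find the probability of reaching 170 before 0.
P(hit 170 before 0) = 59/170

Let u_k = P(hit 170 before 0 | start at k). Then u_0 = 0, u_170 = 1, and u_k = u_{k-1}/2 + u_{k+1}/2 for 1 ≤ k ≤ 169. This harmonic recurrence is solved by u_k = k/170, giving u_59 = 59/170.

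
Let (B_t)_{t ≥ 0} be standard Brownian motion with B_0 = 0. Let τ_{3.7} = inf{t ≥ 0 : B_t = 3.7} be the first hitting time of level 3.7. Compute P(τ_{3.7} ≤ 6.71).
P(τ_{3.7} ≤ 6.71) = 2(1 − Φ(3.7/√6.71)) = 2(1 − Φ(1.4284)) ≈ 0.1532

By the reflection principle for standard BM, P(τ_b ≤ t) = 2 · P(B_t ≥ b). Since B_t ~ N(0, t), P(B_t ≥ 3.7) = 1 − Φ(3.7/√t) = 1 − Φ(3.7/√6.71) = 1 − Φ(1.4284) ≈ 0.07659. Doubling: P(τ_{3.7} ≤ 6.71) ≈ 2 · 0.07659 = 0.15318 ≈ 0.1532.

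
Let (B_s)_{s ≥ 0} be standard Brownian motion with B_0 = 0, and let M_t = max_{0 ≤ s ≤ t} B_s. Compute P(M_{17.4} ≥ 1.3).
P(M_{17.4} ≥ 1.3) = 2·P(B_{17.4} ≥ 1.3) = 2(1 − Φ(1.3/√17.4)) ≈ 0.7553

By the reflection principle for Brownian motion, P(M_t ≥ a) = 2 · P(B_t ≥ a) for a ≥ 0. Since B_t ~ N(0, t), P(B_t ≥ 1.3) = 1 − Φ(1.3/√t) = 1 − Φ(1.3/√17.4) = 1 − Φ(0.3117). So
  P(M_{17.4} ≥ 1.3) = 2(1 − Φ(0.3117)) ≈ 0.7553.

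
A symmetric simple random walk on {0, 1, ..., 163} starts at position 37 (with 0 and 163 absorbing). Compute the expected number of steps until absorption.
E[τ | X_0 = 37] = 4662

Let v_k = E[τ | X_0 = k]. Boundary: v_0 = v_163 = 0. Recurrence: v_k = 1 + (v_{k-1} + v_{k+1})/2 for 1 ≤ k ≤ 162. The particular solution to v_k − (v_{k-1} + v_{k+1})/2 = 1 is v_k = −k^2. Adding homogeneous solution A + B k and matching boundaries gives v_k = k (163 − k). Substituting k = 37: v_37 = 37 · 126 = 4662.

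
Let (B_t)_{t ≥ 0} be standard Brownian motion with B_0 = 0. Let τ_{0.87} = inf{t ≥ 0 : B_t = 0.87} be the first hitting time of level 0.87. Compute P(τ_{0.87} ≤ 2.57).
P(τ_{0.87} ≤ 2.57) = 2(1 − Φ(0.87/√2.57)) = 2(1 − Φ(0.5427)) ≈ 0.5873

By the reflection principle for standard BM, P(τ_b ≤ t) = 2 · P(B_t ≥ b). Since B_t ~ N(0, t), P(B_t ≥ 0.87) = 1 − Φ(0.87/√t) = 1 − Φ(0.87/√2.57) = 1 − Φ(0.5427) ≈ 0.29367. Doubling: P(τ_{0.87} ≤ 2.57) ≈ 2 · 0.29367 = 0.58734 ≈ 0.5873.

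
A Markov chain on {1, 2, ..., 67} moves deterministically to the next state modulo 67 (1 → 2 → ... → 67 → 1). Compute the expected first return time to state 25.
E[T_25 | X_0 = 25] = 67

The chain cycles deterministically, so starting at state 25 it returns in exactly 67 steps. Equivalently, the stationary distribution is uniform π_j = 1/67 for every state j, so by Kac's formula E[T_25] = 1/π_25 = 67.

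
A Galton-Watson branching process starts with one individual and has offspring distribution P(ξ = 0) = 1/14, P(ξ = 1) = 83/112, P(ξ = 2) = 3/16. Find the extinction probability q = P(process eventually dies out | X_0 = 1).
q = 8/21

The pgf is f(s) = 1/14 + 83/112·s + 3/16·s². The extinction probability q is the smallest fixed point of f in [0, 1]. Setting s = f(s):
  3/16·s² + (83/112 − 1)·s + 1/14 = 0
  3/16·s² − (1/14 + 3/16)·s + 1/14 = 0
which factors as (s − 1)·(3/16·s − 1/14) = 0, giving roots s = 1 and s = (1/14)/(3/16) = 8/21.
Mean offspring μ = 83/112 + 2·3/16 = 125/112 > 1 (supercritical), so q < 1. The extinction probability is the smaller root: q = (1/14)/(3/16) = 8/21.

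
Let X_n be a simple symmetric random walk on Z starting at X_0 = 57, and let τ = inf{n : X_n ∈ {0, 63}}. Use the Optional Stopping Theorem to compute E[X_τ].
E[X_τ] = 57

X_n is a martingale and τ is a bounded-mean stopping time (indeed τ is finite a.s. with bounded expectation since the walk is in a bounded region). By the OST, E[X_τ] = E[X_0] = 57. Equivalently: E[X_τ] = 63 · P(hit 63 first) + 0 · P(hit 0 first) = 63 · (57/63) = 57.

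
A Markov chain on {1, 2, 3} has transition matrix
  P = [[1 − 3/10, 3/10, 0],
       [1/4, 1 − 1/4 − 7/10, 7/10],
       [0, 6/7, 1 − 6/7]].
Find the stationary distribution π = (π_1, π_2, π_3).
π = (50/159, 20/53, 49/159)

This is a birth-death chain on three states, which satisfies detailed balance: π_1 · P_{12} = π_2 · P_{21} and π_2 · P_{23} = π_3 · P_{32}.
From π_1 · 3/10 = π_2 · 1/4: π_2/π_1 = (3/10)/(1/4) = 6/5.
From π_2 · 7/10 = π_3 · 6/7: π_3/π_2 = (7/10)/(6/7) = 49/60.
Take π_1 proportional to 1; then unnormalized π = (1, 6/5, 49/50). Normalize by dividing by the sum 159/50:
  π = (50/159, 20/53, 49/159).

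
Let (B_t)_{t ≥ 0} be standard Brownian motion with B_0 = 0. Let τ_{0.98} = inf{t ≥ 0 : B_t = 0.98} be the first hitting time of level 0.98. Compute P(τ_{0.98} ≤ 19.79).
P(τ_{0.98} ≤ 19.79) = 2(1 − Φ(0.98/√19.79)) = 2(1 − Φ(0.2203)) ≈ 0.8256

By the reflection principle for standard BM, P(τ_b ≤ t) = 2 · P(B_t ≥ b). Since B_t ~ N(0, t), P(B_t ≥ 0.98) = 1 − Φ(0.98/√t) = 1 − Φ(0.98/√19.79) = 1 − Φ(0.2203) ≈ 0.41282. Doubling: P(τ_{0.98} ≤ 19.79) ≈ 2 · 0.41282 = 0.82564 ≈ 0.8256.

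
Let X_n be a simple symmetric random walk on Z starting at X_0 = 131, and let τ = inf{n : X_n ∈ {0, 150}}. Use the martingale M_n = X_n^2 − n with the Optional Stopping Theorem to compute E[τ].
E[τ] = 2489

M_n = X_n^2 − n is a martingale (since E[X_{n+1}^2 | F_n] = X_n^2 + 1). By OST (τ has finite mean in a bounded region), E[M_τ] = E[M_0] = X_0^2 − 0 = 131^2 = 17161. Also E[M_τ] = E[X_τ^2] − E[τ]. The walk exits at 0 or 150, with P(hit 150 first) = 131/150, so E[X_τ^2] = 150^2 · 131/150 + 0 = 19650. Thus E[τ] = E[X_τ^2] − E[M_τ] = 19650 − 17161 = 2489 = 131(150 − 131) = 2489.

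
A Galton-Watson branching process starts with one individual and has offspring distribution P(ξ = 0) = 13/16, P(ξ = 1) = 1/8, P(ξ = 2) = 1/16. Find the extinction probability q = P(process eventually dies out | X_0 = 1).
q = 1

Mean offspring μ = 0·13/16 + 1·1/8 + 2·1/16 = 1/4 ≤ 1. For μ ≤ 1 with offspring not concentrated at 1, the Galton-Watson process goes extinct almost surely, so q = 1.
(Algebraic check: The pgf is f(s) = 13/16 + 1/8·s + 1/16·s². The extinction probability q is the smallest fixed point of f in [0, 1]. Setting s = f(s):
  1/16·s² + (1/8 − 1)·s + 13/16 = 0
  1/16·s² − (13/16 + 1/16)·s + 13/16 = 0
which factors as (s − 1)·(1/16·s − 13/16) = 0, giving roots s = 1 and s = (13/16)/(1/16) = 13. Since 13 ≥ 1, the smallest root in [0, 1] is s = 1.)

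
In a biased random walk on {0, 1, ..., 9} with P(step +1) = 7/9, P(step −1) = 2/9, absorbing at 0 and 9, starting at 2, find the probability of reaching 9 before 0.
P(hit 9 before 0) = (1 − (2/7)^2) / (1 − (2/7)^9) = 7411887/8070619

Let u_k denote P(reach 9 before 0 | start at k). Boundary: u_0 = 0, u_9 = 1. Recurrence: u_k = 7/9·u_{k+1} + 2/9·u_{k-1} for 1 ≤ k ≤ 8. Try u_k = A + B·r^k with r = q/p = (2/9)/(7/9) = 2/7. Substitution satisfies the recurrence; boundary conditions give:
  u_k = (1 − r^k) / (1 − r^N) = (1 − (2/7)^2) / (1 − (2/7)^9) = 7411887/8070619.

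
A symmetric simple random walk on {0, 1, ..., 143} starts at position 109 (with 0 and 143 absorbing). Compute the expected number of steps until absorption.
E[τ | X_0 = 109] = 3706

Let v_k = E[τ | X_0 = k]. Boundary: v_0 = v_143 = 0. Recurrence: v_k = 1 + (v_{k-1} + v_{k+1})/2 for 1 ≤ k ≤ 142. The particular solution to v_k − (v_{k-1} + v_{k+1})/2 = 1 is v_k = −k^2. Adding homogeneous solution A + B k and matching boundaries gives v_k = k (143 − k). Substituting k = 109: v_109 = 109 · 34 = 3706.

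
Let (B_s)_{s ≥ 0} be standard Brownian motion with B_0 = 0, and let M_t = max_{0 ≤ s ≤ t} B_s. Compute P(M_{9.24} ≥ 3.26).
P(M_{9.24} ≥ 3.26) = 2·P(B_{9.24} ≥ 3.26) = 2(1 − Φ(3.26/√9.24)) ≈ 0.2835

By the reflection principle for Brownian motion, P(M_t ≥ a) = 2 · P(B_t ≥ a) for a ≥ 0. Since B_t ~ N(0, t), P(B_t ≥ 3.26) = 1 − Φ(3.26/√t) = 1 − Φ(3.26/√9.24) = 1 − Φ(1.0725). So
  P(M_{9.24} ≥ 3.26) = 2(1 − Φ(1.0725)) ≈ 0.2835.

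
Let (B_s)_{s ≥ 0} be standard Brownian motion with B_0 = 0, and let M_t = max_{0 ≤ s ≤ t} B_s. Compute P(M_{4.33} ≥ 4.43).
P(M_{4.33} ≥ 4.43) = 2·P(B_{4.33} ≥ 4.43) = 2(1 − Φ(4.43/√4.33)) ≈ 0.0333

By the reflection principle for Brownian motion, P(M_t ≥ a) = 2 · P(B_t ≥ a) for a ≥ 0. Since B_t ~ N(0, t), P(B_t ≥ 4.43) = 1 − Φ(4.43/√t) = 1 − Φ(4.43/√4.33) = 1 − Φ(2.1289). So
  P(M_{4.33} ≥ 4.43) = 2(1 − Φ(2.1289)) ≈ 0.0333.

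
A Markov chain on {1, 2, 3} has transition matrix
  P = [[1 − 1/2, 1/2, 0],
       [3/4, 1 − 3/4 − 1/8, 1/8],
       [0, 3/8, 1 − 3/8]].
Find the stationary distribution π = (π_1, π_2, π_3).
π = (9/17, 6/17, 2/17)

This is a birth-death chain on three states, which satisfies detailed balance: π_1 · P_{12} = π_2 · P_{21} and π_2 · P_{23} = π_3 · P_{32}.
From π_1 · 1/2 = π_2 · 3/4: π_2/π_1 = (1/2)/(3/4) = 2/3.
From π_2 · 1/8 = π_3 · 3/8: π_3/π_2 = (1/8)/(3/8) = 1/3.
Take π_1 proportional to 1; then unnormalized π = (1, 2/3, 2/9). Normalize by dividing by the sum 17/9:
  π = (9/17, 6/17, 2/17).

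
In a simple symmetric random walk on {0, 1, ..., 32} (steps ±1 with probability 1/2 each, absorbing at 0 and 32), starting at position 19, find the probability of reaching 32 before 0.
P(hit 32 before 0) = 19/32

Let u_k = P(hit 32 before 0 | start at k). Then u_0 = 0, u_32 = 1, and u_k = u_{k-1}/2 + u_{k+1}/2 for 1 ≤ k ≤ 31. This harmonic recurrence is solved by u_k = k/32, giving u_19 = 19/32.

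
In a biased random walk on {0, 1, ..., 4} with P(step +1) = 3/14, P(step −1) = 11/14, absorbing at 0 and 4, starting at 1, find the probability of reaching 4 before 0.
P(hit 4 before 0) = (1 − (11/3)^1) / (1 − (11/3)^4) = 27/1820

Let u_k denote P(reach 4 before 0 | start at k). Boundary: u_0 = 0, u_4 = 1. Recurrence: u_k = 3/14·u_{k+1} + 11/14·u_{k-1} for 1 ≤ k ≤ 3. Try u_k = A + B·r^k with r = q/p = (11/14)/(3/14) = 11/3. Substitution satisfies the recurrence; boundary conditions give:
  u_k = (1 − r^k) / (1 − r^N) = (1 − (11/3)^1) / (1 − (11/3)^4) = 27/1820.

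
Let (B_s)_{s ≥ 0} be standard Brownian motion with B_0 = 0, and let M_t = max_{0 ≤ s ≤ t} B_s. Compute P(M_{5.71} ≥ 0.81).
P(M_{5.71} ≥ 0.81) = 2·P(B_{5.71} ≥ 0.81) = 2(1 − Φ(0.81/√5.71)) ≈ 0.7346

By the reflection principle for Brownian motion, P(M_t ≥ a) = 2 · P(B_t ≥ a) for a ≥ 0. Since B_t ~ N(0, t), P(B_t ≥ 0.81) = 1 − Φ(0.81/√t) = 1 − Φ(0.81/√5.71) = 1 − Φ(0.3390). So
  P(M_{5.71} ≥ 0.81) = 2(1 − Φ(0.3390)) ≈ 0.7346.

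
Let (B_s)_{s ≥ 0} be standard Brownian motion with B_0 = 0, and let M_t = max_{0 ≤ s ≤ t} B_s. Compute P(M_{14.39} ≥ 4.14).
P(M_{14.39} ≥ 4.14) = 2·P(B_{14.39} ≥ 4.14) = 2(1 − Φ(4.14/√14.39)) ≈ 0.2751

By the reflection principle for Brownian motion, P(M_t ≥ a) = 2 · P(B_t ≥ a) for a ≥ 0. Since B_t ~ N(0, t), P(B_t ≥ 4.14) = 1 − Φ(4.14/√t) = 1 − Φ(4.14/√14.39) = 1 − Φ(1.0914). So
  P(M_{14.39} ≥ 4.14) = 2(1 − Φ(1.0914)) ≈ 0.2751.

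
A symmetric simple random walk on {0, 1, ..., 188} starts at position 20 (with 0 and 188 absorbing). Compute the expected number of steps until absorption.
E[τ | X_0 = 20] = 3360

Let v_k = E[τ | X_0 = k]. Boundary: v_0 = v_188 = 0. Recurrence: v_k = 1 + (v_{k-1} + v_{k+1})/2 for 1 ≤ k ≤ 187. The particular solution to v_k − (v_{k-1} + v_{k+1})/2 = 1 is v_k = −k^2. Adding homogeneous solution A + B k and matching boundaries gives v_k = k (188 − k). Substituting k = 20: v_20 = 20 · 168 = 3360.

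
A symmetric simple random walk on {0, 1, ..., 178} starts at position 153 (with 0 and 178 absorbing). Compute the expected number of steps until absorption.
E[τ | X_0 = 153] = 3825

Let v_k = E[τ | X_0 = k]. Boundary: v_0 = v_178 = 0. Recurrence: v_k = 1 + (v_{k-1} + v_{k+1})/2 for 1 ≤ k ≤ 177. The particular solution to v_k − (v_{k-1} + v_{k+1})/2 = 1 is v_k = −k^2. Adding homogeneous solution A + B k and matching boundaries gives v_k = k (178 − k). Substituting k = 153: v_153 = 153 · 25 = 3825.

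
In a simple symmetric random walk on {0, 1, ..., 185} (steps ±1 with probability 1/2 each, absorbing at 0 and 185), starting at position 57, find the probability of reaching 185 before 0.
P(hit 185 before 0) = 57/185

Let u_k = P(hit 185 before 0 | start at k). Then u_0 = 0, u_185 = 1, and u_k = u_{k-1}/2 + u_{k+1}/2 for 1 ≤ k ≤ 184. This harmonic recurrence is solved by u_k = k/185, giving u_57 = 57/185.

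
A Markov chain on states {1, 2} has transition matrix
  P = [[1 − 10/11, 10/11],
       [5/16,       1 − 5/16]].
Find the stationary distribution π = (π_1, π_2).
π_1 = 11/43, π_2 = 32/43

Solve πP = π with π_1 + π_2 = 1. From πP = π: π_1 · (1 − 10/11) + π_2 · 5/16 = π_1 ⇒ π_2 · 5/16 = π_1 · 10/11 ⇒ π_2/π_1 = (10/11)/(5/16) = 32/11. Together with π_1 + π_2 = 1:
  π_1 = (5/16)/(10/11 + 5/16) = (5/16)/(215/176) = 11/43,
  π_2 = (10/11)/(10/11 + 5/16) = (10/11)/(215/176) = 32/43.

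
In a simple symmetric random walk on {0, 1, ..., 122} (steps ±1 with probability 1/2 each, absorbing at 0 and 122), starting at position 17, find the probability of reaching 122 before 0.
P(hit 122 before 0) = 17/122

Let u_k = P(hit 122 before 0 | start at k). Then u_0 = 0, u_122 = 1, and u_k = u_{k-1}/2 + u_{k+1}/2 for 1 ≤ k ≤ 121. This harmonic recurrence is solved by u_k = k/122, giving u_17 = 17/122.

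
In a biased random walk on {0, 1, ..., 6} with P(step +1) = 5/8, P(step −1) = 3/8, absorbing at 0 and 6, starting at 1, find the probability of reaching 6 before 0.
P(hit 6 before 0) = (1 − (3/5)^1) / (1 − (3/5)^6) = 3125/7448

Let u_k denote P(reach 6 before 0 | start at k). Boundary: u_0 = 0, u_6 = 1. Recurrence: u_k = 5/8·u_{k+1} + 3/8·u_{k-1} for 1 ≤ k ≤ 5. Try u_k = A + B·r^k with r = q/p = (3/8)/(5/8) = 3/5. Substitution satisfies the recurrence; boundary conditions give:
  u_k = (1 − r^k) / (1 − r^N) = (1 − (3/5)^1) / (1 − (3/5)^6) = 3125/7448.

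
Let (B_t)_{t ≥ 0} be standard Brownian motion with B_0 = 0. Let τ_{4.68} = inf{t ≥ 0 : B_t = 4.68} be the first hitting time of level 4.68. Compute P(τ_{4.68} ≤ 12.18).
P(τ_{4.68} ≤ 12.18) = 2(1 − Φ(4.68/√12.18)) = 2(1 − Φ(1.3410)) ≈ 0.1799

By the reflection principle for standard BM, P(τ_b ≤ t) = 2 · P(B_t ≥ b). Since B_t ~ N(0, t), P(B_t ≥ 4.68) = 1 − Φ(4.68/√t) = 1 − Φ(4.68/√12.18) = 1 − Φ(1.3410) ≈ 0.08996. Doubling: P(τ_{4.68} ≤ 12.18) ≈ 2 · 0.08996 = 0.17992 ≈ 0.1799.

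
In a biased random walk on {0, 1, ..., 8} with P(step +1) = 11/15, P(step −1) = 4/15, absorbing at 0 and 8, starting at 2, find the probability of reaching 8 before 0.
P(hit 8 before 0) = (1 − (4/11)^2) / (1 − (4/11)^8) = 1771561/2040889

Let u_k denote P(reach 8 before 0 | start at k). Boundary: u_0 = 0, u_8 = 1. Recurrence: u_k = 11/15·u_{k+1} + 4/15·u_{k-1} for 1 ≤ k ≤ 7. Try u_k = A + B·r^k with r = q/p = (4/15)/(11/15) = 4/11. Substitution satisfies the recurrence; boundary conditions give:
  u_k = (1 − r^k) / (1 − r^N) = (1 − (4/11)^2) / (1 − (4/11)^8) = 1771561/2040889.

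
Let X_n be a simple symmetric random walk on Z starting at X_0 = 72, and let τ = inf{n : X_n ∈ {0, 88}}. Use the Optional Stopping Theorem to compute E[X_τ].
E[X_τ] = 72

X_n is a martingale and τ is a bounded-mean stopping time (indeed τ is finite a.s. with bounded expectation since the walk is in a bounded region). By the OST, E[X_τ] = E[X_0] = 72. Equivalently: E[X_τ] = 88 · P(hit 88 first) + 0 · P(hit 0 first) = 88 · (72/88) = 72.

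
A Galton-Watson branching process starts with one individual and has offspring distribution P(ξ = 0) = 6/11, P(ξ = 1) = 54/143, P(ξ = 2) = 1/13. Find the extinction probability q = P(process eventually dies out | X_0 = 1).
q = 1

Mean offspring μ = 0·6/11 + 1·54/143 + 2·1/13 = 76/143 ≤ 1. For μ ≤ 1 with offspring not concentrated at 1, the Galton-Watson process goes extinct almost surely, so q = 1.
(Algebraic check: The pgf is f(s) = 6/11 + 54/143·s + 1/13·s². The extinction probability q is the smallest fixed point of f in [0, 1]. Setting s = f(s):
  1/13·s² + (54/143 − 1)·s + 6/11 = 0
  1/13·s² − (6/11 + 1/13)·s + 6/11 = 0
which factors as (s − 1)·(1/13·s − 6/11) = 0, giving roots s = 1 and s = (6/11)/(1/13) = 78/11. Since 78/11 ≥ 1, the smallest root in [0, 1] is s = 1.)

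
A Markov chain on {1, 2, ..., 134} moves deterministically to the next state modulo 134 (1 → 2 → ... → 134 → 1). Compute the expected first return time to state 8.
E[T_8 | X_0 = 8] = 134

The chain cycles deterministically, so starting at state 8 it returns in exactly 134 steps. Equivalently, the stationary distribution is uniform π_j = 1/134 for every state j, so by Kac's formula E[T_8] = 1/π_8 = 134.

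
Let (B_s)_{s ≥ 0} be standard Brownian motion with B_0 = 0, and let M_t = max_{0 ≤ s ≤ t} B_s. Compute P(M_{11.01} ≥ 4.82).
P(M_{11.01} ≥ 4.82) = 2·P(B_{11.01} ≥ 4.82) = 2(1 − Φ(4.82/√11.01)) ≈ 0.1463

By the reflection principle for Brownian motion, P(M_t ≥ a) = 2 · P(B_t ≥ a) for a ≥ 0. Since B_t ~ N(0, t), P(B_t ≥ 4.82) = 1 − Φ(4.82/√t) = 1 − Φ(4.82/√11.01) = 1 − Φ(1.4526). So
  P(M_{11.01} ≥ 4.82) = 2(1 − Φ(1.4526)) ≈ 0.1463.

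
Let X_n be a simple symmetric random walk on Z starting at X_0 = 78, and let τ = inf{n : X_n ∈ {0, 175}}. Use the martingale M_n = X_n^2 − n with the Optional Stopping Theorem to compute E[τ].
E[τ] = 7566

M_n = X_n^2 − n is a martingale (since E[X_{n+1}^2 | F_n] = X_n^2 + 1). By OST (τ has finite mean in a bounded region), E[M_τ] = E[M_0] = X_0^2 − 0 = 78^2 = 6084. Also E[M_τ] = E[X_τ^2] − E[τ]. The walk exits at 0 or 175, with P(hit 175 first) = 78/175, so E[X_τ^2] = 175^2 · 78/175 + 0 = 13650. Thus E[τ] = E[X_τ^2] − E[M_τ] = 13650 − 6084 = 7566 = 78(175 − 78) = 7566.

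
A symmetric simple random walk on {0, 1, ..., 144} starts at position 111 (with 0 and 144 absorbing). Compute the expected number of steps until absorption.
E[τ | X_0 = 111] = 3663

Let v_k = E[τ | X_0 = k]. Boundary: v_0 = v_144 = 0. Recurrence: v_k = 1 + (v_{k-1} + v_{k+1})/2 for 1 ≤ k ≤ 143. The particular solution to v_k − (v_{k-1} + v_{k+1})/2 = 1 is v_k = −k^2. Adding homogeneous solution A + B k and matching boundaries gives v_k = k (144 − k). Substituting k = 111: v_111 = 111 · 33 = 3663.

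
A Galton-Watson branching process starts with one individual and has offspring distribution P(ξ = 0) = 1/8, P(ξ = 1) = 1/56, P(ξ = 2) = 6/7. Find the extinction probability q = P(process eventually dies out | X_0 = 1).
q = 7/48

The pgf is f(s) = 1/8 + 1/56·s + 6/7·s². The extinction probability q is the smallest fixed point of f in [0, 1]. Setting s = f(s):
  6/7·s² + (1/56 − 1)·s + 1/8 = 0
  6/7·s² − (1/8 + 6/7)·s + 1/8 = 0
which factors as (s − 1)·(6/7·s − 1/8) = 0, giving roots s = 1 and s = (1/8)/(6/7) = 7/48.
Mean offspring μ = 1/56 + 2·6/7 = 97/56 > 1 (supercritical), so q < 1. The extinction probability is the smaller root: q = (1/8)/(6/7) = 7/48.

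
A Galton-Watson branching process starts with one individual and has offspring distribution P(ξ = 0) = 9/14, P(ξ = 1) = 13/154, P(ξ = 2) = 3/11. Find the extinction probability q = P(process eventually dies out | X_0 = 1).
q = 1

Mean offspring μ = 0·9/14 + 1·13/154 + 2·3/11 = 97/154 ≤ 1. For μ ≤ 1 with offspring not concentrated at 1, the Galton-Watson process goes extinct almost surely, so q = 1.
(Algebraic check: The pgf is f(s) = 9/14 + 13/154·s + 3/11·s². The extinction probability q is the smallest fixed point of f in [0, 1]. Setting s = f(s):
  3/11·s² + (13/154 − 1)·s + 9/14 = 0
  3/11·s² − (9/14 + 3/11)·s + 9/14 = 0
which factors as (s − 1)·(3/11·s − 9/14) = 0, giving roots s = 1 and s = (9/14)/(3/11) = 33/14. Since 33/14 ≥ 1, the smallest root in [0, 1] is s = 1.)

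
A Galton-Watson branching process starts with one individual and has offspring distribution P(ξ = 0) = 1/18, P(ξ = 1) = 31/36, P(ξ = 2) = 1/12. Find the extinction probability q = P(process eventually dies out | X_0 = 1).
q = 2/3

The pgf is f(s) = 1/18 + 31/36·s + 1/12·s². The extinction probability q is the smallest fixed point of f in [0, 1]. Setting s = f(s):
  1/12·s² + (31/36 − 1)·s + 1/18 = 0
  1/12·s² − (1/18 + 1/12)·s + 1/18 = 0
which factors as (s − 1)·(1/12·s − 1/18) = 0, giving roots s = 1 and s = (1/18)/(1/12) = 2/3.
Mean offspring μ = 31/36 + 2·1/12 = 37/36 > 1 (supercritical), so q < 1. The extinction probability is the smaller root: q = (1/18)/(1/12) = 2/3.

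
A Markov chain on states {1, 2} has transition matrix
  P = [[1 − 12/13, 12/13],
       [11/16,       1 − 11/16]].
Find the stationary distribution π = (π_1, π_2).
π_1 = 143/335, π_2 = 192/335

Solve πP = π with π_1 + π_2 = 1. From πP = π: π_1 · (1 − 12/13) + π_2 · 11/16 = π_1 ⇒ π_2 · 11/16 = π_1 · 12/13 ⇒ π_2/π_1 = (12/13)/(11/16) = 192/143. Together with π_1 + π_2 = 1:
  π_1 = (11/16)/(12/13 + 11/16) = (11/16)/(335/208) = 143/335,
  π_2 = (12/13)/(12/13 + 11/16) = (12/13)/(335/208) = 192/335.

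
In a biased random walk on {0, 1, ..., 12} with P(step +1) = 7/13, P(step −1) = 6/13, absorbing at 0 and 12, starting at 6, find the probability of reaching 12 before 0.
P(hit 12 before 0) = (1 − (6/7)^6) / (1 − (6/7)^12) = 117649/164305

Let u_k denote P(reach 12 before 0 | start at k). Boundary: u_0 = 0, u_12 = 1. Recurrence: u_k = 7/13·u_{k+1} + 6/13·u_{k-1} for 1 ≤ k ≤ 11. Try u_k = A + B·r^k with r = q/p = (6/13)/(7/13) = 6/7. Substitution satisfies the recurrence; boundary conditions give:
  u_k = (1 − r^k) / (1 − r^N) = (1 − (6/7)^6) / (1 − (6/7)^12) = 117649/164305.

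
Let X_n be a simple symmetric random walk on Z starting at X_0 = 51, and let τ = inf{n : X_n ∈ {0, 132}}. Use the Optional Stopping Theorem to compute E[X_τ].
E[X_τ] = 51

X_n is a martingale and τ is a bounded-mean stopping time (indeed τ is finite a.s. with bounded expectation since the walk is in a bounded region). By the OST, E[X_τ] = E[X_0] = 51. Equivalently: E[X_τ] = 132 · P(hit 132 first) + 0 · P(hit 0 first) = 132 · (51/132) = 51.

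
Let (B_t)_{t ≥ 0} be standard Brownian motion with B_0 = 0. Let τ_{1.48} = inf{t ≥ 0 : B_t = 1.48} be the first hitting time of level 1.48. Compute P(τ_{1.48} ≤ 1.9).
P(τ_{1.48} ≤ 1.9) = 2(1 − Φ(1.48/√1.9)) = 2(1 − Φ(1.0737)) ≈ 0.2830

By the reflection principle for standard BM, P(τ_b ≤ t) = 2 · P(B_t ≥ b). Since B_t ~ N(0, t), P(B_t ≥ 1.48) = 1 − Φ(1.48/√t) = 1 − Φ(1.48/√1.9) = 1 − Φ(1.0737) ≈ 0.14148. Doubling: P(τ_{1.48} ≤ 1.9) ≈ 2 · 0.14148 = 0.28296 ≈ 0.2830.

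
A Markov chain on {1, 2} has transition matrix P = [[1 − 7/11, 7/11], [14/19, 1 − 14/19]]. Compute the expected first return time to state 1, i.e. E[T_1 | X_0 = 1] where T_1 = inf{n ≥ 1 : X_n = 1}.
E[T_1 | X_0 = 1] = 1/π_1 = 41/22

For an irreducible recurrent Markov chain with stationary distribution π, E[T_i | X_0 = i] = 1/π_i (Kac's formula). Here π_1 = (14/19)/(7/11 + 14/19) = (14/19)/(287/209) = 22/41, so E[T_1 | X_0 = 1] = 1/π_1 = (7/11 + 14/19)/(14/19) = (287/209)/(14/19) = 41/22.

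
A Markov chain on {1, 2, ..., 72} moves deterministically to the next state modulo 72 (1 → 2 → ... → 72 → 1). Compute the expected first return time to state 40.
E[T_40 | X_0 = 40] = 72

The chain cycles deterministically, so starting at state 40 it returns in exactly 72 steps. Equivalently, the stationary distribution is uniform π_j = 1/72 for every state j, so by Kac's formula E[T_40] = 1/π_40 = 72.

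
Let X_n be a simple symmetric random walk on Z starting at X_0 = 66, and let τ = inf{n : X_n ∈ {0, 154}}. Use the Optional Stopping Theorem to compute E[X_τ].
E[X_τ] = 66

X_n is a martingale and τ is a bounded-mean stopping time (indeed τ is finite a.s. with bounded expectation since the walk is in a bounded region). By the OST, E[X_τ] = E[X_0] = 66. Equivalently: E[X_τ] = 154 · P(hit 154 first) + 0 · P(hit 0 first) = 154 · (66/154) = 66.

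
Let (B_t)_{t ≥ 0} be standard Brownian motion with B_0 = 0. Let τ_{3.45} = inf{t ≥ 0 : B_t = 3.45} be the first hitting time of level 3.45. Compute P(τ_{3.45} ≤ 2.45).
P(τ_{3.45} ≤ 2.45) = 2(1 − Φ(3.45/√2.45)) = 2(1 − Φ(2.2041)) ≈ 0.0275

By the reflection principle for standard BM, P(τ_b ≤ t) = 2 · P(B_t ≥ b). Since B_t ~ N(0, t), P(B_t ≥ 3.45) = 1 − Φ(3.45/√t) = 1 − Φ(3.45/√2.45) = 1 − Φ(2.2041) ≈ 0.01376. Doubling: P(τ_{3.45} ≤ 2.45) ≈ 2 · 0.01376 = 0.02752 ≈ 0.0275.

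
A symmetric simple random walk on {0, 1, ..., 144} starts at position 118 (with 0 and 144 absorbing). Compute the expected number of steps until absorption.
E[τ | X_0 = 118] = 3068

Let v_k = E[τ | X_0 = k]. Boundary: v_0 = v_144 = 0. Recurrence: v_k = 1 + (v_{k-1} + v_{k+1})/2 for 1 ≤ k ≤ 143. The particular solution to v_k − (v_{k-1} + v_{k+1})/2 = 1 is v_k = −k^2. Adding homogeneous solution A + B k and matching boundaries gives v_k = k (144 − k). Substituting k = 118: v_118 = 118 · 26 = 3068.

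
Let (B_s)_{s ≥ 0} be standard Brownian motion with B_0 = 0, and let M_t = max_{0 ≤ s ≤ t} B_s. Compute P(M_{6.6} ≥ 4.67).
P(M_{6.6} ≥ 4.67) = 2·P(B_{6.6} ≥ 4.67) = 2(1 − Φ(4.67/√6.6)) ≈ 0.0691

By the reflection principle for Brownian motion, P(M_t ≥ a) = 2 · P(B_t ≥ a) for a ≥ 0. Since B_t ~ N(0, t), P(B_t ≥ 4.67) = 1 − Φ(4.67/√t) = 1 − Φ(4.67/√6.6) = 1 − Φ(1.8178). So
  P(M_{6.6} ≥ 4.67) = 2(1 − Φ(1.8178)) ≈ 0.0691.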